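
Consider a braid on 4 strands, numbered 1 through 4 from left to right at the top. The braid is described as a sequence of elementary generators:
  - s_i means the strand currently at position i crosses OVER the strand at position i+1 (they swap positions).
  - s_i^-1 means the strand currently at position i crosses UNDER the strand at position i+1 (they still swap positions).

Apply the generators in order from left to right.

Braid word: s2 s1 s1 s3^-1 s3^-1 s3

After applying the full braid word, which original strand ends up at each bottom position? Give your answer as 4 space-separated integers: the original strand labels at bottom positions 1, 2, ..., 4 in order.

Gen 1 (s2): strand 2 crosses over strand 3. Perm now: [1 3 2 4]
Gen 2 (s1): strand 1 crosses over strand 3. Perm now: [3 1 2 4]
Gen 3 (s1): strand 3 crosses over strand 1. Perm now: [1 3 2 4]
Gen 4 (s3^-1): strand 2 crosses under strand 4. Perm now: [1 3 4 2]
Gen 5 (s3^-1): strand 4 crosses under strand 2. Perm now: [1 3 2 4]
Gen 6 (s3): strand 2 crosses over strand 4. Perm now: [1 3 4 2]

Answer: 1 3 4 2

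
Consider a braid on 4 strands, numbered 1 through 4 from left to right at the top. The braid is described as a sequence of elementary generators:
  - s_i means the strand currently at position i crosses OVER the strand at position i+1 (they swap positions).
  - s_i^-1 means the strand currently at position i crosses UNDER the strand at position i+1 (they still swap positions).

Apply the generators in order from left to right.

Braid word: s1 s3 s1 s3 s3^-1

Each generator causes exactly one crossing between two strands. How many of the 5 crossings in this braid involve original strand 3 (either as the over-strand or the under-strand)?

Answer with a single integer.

Gen 1: crossing 1x2. Involves strand 3? no. Count so far: 0
Gen 2: crossing 3x4. Involves strand 3? yes. Count so far: 1
Gen 3: crossing 2x1. Involves strand 3? no. Count so far: 1
Gen 4: crossing 4x3. Involves strand 3? yes. Count so far: 2
Gen 5: crossing 3x4. Involves strand 3? yes. Count so far: 3

Answer: 3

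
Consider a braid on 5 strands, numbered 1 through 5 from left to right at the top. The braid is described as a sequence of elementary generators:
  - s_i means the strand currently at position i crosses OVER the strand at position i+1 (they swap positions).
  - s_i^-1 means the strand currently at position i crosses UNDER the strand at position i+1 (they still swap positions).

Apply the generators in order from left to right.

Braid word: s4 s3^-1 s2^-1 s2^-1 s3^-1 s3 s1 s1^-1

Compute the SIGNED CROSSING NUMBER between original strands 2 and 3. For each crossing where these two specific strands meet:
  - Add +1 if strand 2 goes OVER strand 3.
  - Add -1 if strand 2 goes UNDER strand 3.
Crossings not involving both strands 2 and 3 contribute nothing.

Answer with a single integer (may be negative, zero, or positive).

Gen 1: crossing 4x5. Both 2&3? no. Sum: 0
Gen 2: crossing 3x5. Both 2&3? no. Sum: 0
Gen 3: crossing 2x5. Both 2&3? no. Sum: 0
Gen 4: crossing 5x2. Both 2&3? no. Sum: 0
Gen 5: crossing 5x3. Both 2&3? no. Sum: 0
Gen 6: crossing 3x5. Both 2&3? no. Sum: 0
Gen 7: crossing 1x2. Both 2&3? no. Sum: 0
Gen 8: crossing 2x1. Both 2&3? no. Sum: 0

Answer: 0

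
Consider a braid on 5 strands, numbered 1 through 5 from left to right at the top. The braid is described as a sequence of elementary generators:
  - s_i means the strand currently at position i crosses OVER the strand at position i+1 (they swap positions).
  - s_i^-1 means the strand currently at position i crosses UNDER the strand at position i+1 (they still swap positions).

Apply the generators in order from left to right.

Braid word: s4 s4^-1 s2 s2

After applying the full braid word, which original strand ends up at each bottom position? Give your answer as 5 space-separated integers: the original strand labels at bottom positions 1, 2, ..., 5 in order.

Gen 1 (s4): strand 4 crosses over strand 5. Perm now: [1 2 3 5 4]
Gen 2 (s4^-1): strand 5 crosses under strand 4. Perm now: [1 2 3 4 5]
Gen 3 (s2): strand 2 crosses over strand 3. Perm now: [1 3 2 4 5]
Gen 4 (s2): strand 3 crosses over strand 2. Perm now: [1 2 3 4 5]

Answer: 1 2 3 4 5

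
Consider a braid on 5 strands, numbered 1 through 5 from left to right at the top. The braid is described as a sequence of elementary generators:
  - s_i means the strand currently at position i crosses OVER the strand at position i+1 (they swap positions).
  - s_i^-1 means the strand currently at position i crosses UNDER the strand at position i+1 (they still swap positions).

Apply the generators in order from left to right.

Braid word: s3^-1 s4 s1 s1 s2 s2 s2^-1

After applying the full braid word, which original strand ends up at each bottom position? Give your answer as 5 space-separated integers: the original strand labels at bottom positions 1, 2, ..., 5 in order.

Answer: 1 4 2 5 3

Derivation:
Gen 1 (s3^-1): strand 3 crosses under strand 4. Perm now: [1 2 4 3 5]
Gen 2 (s4): strand 3 crosses over strand 5. Perm now: [1 2 4 5 3]
Gen 3 (s1): strand 1 crosses over strand 2. Perm now: [2 1 4 5 3]
Gen 4 (s1): strand 2 crosses over strand 1. Perm now: [1 2 4 5 3]
Gen 5 (s2): strand 2 crosses over strand 4. Perm now: [1 4 2 5 3]
Gen 6 (s2): strand 4 crosses over strand 2. Perm now: [1 2 4 5 3]
Gen 7 (s2^-1): strand 2 crosses under strand 4. Perm now: [1 4 2 5 3]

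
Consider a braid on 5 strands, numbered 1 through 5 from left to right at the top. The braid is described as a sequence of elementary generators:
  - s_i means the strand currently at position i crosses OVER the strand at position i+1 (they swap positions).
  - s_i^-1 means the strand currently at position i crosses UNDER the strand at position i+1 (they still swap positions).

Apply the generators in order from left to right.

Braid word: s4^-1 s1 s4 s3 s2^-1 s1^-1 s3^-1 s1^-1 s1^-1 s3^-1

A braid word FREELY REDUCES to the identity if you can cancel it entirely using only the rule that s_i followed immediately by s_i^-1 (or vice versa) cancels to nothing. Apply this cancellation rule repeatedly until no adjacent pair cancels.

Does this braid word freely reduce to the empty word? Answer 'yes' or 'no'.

Gen 1 (s4^-1): push. Stack: [s4^-1]
Gen 2 (s1): push. Stack: [s4^-1 s1]
Gen 3 (s4): push. Stack: [s4^-1 s1 s4]
Gen 4 (s3): push. Stack: [s4^-1 s1 s4 s3]
Gen 5 (s2^-1): push. Stack: [s4^-1 s1 s4 s3 s2^-1]
Gen 6 (s1^-1): push. Stack: [s4^-1 s1 s4 s3 s2^-1 s1^-1]
Gen 7 (s3^-1): push. Stack: [s4^-1 s1 s4 s3 s2^-1 s1^-1 s3^-1]
Gen 8 (s1^-1): push. Stack: [s4^-1 s1 s4 s3 s2^-1 s1^-1 s3^-1 s1^-1]
Gen 9 (s1^-1): push. Stack: [s4^-1 s1 s4 s3 s2^-1 s1^-1 s3^-1 s1^-1 s1^-1]
Gen 10 (s3^-1): push. Stack: [s4^-1 s1 s4 s3 s2^-1 s1^-1 s3^-1 s1^-1 s1^-1 s3^-1]
Reduced word: s4^-1 s1 s4 s3 s2^-1 s1^-1 s3^-1 s1^-1 s1^-1 s3^-1

Answer: no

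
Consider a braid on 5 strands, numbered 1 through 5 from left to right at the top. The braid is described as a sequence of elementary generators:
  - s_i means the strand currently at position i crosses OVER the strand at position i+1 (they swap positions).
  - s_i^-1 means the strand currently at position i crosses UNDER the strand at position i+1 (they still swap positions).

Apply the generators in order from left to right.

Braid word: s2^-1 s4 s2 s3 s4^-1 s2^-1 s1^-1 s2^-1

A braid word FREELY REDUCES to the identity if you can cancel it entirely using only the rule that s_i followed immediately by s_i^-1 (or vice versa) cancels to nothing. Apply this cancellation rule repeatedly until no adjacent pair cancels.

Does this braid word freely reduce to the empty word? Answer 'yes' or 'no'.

Gen 1 (s2^-1): push. Stack: [s2^-1]
Gen 2 (s4): push. Stack: [s2^-1 s4]
Gen 3 (s2): push. Stack: [s2^-1 s4 s2]
Gen 4 (s3): push. Stack: [s2^-1 s4 s2 s3]
Gen 5 (s4^-1): push. Stack: [s2^-1 s4 s2 s3 s4^-1]
Gen 6 (s2^-1): push. Stack: [s2^-1 s4 s2 s3 s4^-1 s2^-1]
Gen 7 (s1^-1): push. Stack: [s2^-1 s4 s2 s3 s4^-1 s2^-1 s1^-1]
Gen 8 (s2^-1): push. Stack: [s2^-1 s4 s2 s3 s4^-1 s2^-1 s1^-1 s2^-1]
Reduced word: s2^-1 s4 s2 s3 s4^-1 s2^-1 s1^-1 s2^-1

Answer: no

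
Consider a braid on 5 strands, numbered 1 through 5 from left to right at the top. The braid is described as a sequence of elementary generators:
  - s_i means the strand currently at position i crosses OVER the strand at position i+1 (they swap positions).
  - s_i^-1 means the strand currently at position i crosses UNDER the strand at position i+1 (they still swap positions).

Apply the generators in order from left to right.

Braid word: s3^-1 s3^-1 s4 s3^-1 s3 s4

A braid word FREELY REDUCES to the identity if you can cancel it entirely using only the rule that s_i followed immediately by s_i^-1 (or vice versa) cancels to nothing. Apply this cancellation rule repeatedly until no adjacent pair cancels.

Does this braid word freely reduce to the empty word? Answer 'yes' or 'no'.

Answer: no

Derivation:
Gen 1 (s3^-1): push. Stack: [s3^-1]
Gen 2 (s3^-1): push. Stack: [s3^-1 s3^-1]
Gen 3 (s4): push. Stack: [s3^-1 s3^-1 s4]
Gen 4 (s3^-1): push. Stack: [s3^-1 s3^-1 s4 s3^-1]
Gen 5 (s3): cancels prior s3^-1. Stack: [s3^-1 s3^-1 s4]
Gen 6 (s4): push. Stack: [s3^-1 s3^-1 s4 s4]
Reduced word: s3^-1 s3^-1 s4 s4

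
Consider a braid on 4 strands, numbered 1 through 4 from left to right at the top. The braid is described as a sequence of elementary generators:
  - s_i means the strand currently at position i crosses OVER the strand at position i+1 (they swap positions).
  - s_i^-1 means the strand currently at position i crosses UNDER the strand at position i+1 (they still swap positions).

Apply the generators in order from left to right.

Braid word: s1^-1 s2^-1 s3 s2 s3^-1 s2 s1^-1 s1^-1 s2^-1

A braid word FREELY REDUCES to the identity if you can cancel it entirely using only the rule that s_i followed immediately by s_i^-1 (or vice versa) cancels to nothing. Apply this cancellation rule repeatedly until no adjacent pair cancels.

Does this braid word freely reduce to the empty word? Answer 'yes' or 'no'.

Gen 1 (s1^-1): push. Stack: [s1^-1]
Gen 2 (s2^-1): push. Stack: [s1^-1 s2^-1]
Gen 3 (s3): push. Stack: [s1^-1 s2^-1 s3]
Gen 4 (s2): push. Stack: [s1^-1 s2^-1 s3 s2]
Gen 5 (s3^-1): push. Stack: [s1^-1 s2^-1 s3 s2 s3^-1]
Gen 6 (s2): push. Stack: [s1^-1 s2^-1 s3 s2 s3^-1 s2]
Gen 7 (s1^-1): push. Stack: [s1^-1 s2^-1 s3 s2 s3^-1 s2 s1^-1]
Gen 8 (s1^-1): push. Stack: [s1^-1 s2^-1 s3 s2 s3^-1 s2 s1^-1 s1^-1]
Gen 9 (s2^-1): push. Stack: [s1^-1 s2^-1 s3 s2 s3^-1 s2 s1^-1 s1^-1 s2^-1]
Reduced word: s1^-1 s2^-1 s3 s2 s3^-1 s2 s1^-1 s1^-1 s2^-1

Answer: no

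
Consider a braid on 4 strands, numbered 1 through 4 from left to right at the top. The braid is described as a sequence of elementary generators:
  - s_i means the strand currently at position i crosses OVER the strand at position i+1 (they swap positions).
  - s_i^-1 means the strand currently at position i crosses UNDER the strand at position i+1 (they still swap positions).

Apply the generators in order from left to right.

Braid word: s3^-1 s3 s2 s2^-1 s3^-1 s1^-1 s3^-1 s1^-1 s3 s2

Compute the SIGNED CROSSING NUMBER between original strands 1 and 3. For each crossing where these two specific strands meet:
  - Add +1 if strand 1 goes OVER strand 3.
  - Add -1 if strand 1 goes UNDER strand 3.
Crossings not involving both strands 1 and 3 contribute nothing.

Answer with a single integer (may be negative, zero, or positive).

Answer: 0

Derivation:
Gen 1: crossing 3x4. Both 1&3? no. Sum: 0
Gen 2: crossing 4x3. Both 1&3? no. Sum: 0
Gen 3: crossing 2x3. Both 1&3? no. Sum: 0
Gen 4: crossing 3x2. Both 1&3? no. Sum: 0
Gen 5: crossing 3x4. Both 1&3? no. Sum: 0
Gen 6: crossing 1x2. Both 1&3? no. Sum: 0
Gen 7: crossing 4x3. Both 1&3? no. Sum: 0
Gen 8: crossing 2x1. Both 1&3? no. Sum: 0
Gen 9: crossing 3x4. Both 1&3? no. Sum: 0
Gen 10: crossing 2x4. Both 1&3? no. Sum: 0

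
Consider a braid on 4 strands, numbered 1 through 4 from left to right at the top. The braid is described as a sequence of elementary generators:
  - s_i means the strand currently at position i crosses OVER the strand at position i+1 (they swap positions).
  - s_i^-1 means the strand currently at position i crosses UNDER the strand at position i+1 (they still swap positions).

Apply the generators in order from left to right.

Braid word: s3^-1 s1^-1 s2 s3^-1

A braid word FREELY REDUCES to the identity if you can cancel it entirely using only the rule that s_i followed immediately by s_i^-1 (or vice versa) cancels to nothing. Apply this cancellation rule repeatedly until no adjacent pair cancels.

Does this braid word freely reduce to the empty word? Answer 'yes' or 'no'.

Answer: no

Derivation:
Gen 1 (s3^-1): push. Stack: [s3^-1]
Gen 2 (s1^-1): push. Stack: [s3^-1 s1^-1]
Gen 3 (s2): push. Stack: [s3^-1 s1^-1 s2]
Gen 4 (s3^-1): push. Stack: [s3^-1 s1^-1 s2 s3^-1]
Reduced word: s3^-1 s1^-1 s2 s3^-1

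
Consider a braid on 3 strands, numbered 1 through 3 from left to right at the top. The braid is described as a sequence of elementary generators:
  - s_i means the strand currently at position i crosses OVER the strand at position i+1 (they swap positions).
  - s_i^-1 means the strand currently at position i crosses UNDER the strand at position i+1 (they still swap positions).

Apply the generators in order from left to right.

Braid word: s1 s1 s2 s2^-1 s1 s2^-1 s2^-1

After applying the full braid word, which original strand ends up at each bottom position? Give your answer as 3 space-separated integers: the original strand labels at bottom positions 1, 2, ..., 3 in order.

Gen 1 (s1): strand 1 crosses over strand 2. Perm now: [2 1 3]
Gen 2 (s1): strand 2 crosses over strand 1. Perm now: [1 2 3]
Gen 3 (s2): strand 2 crosses over strand 3. Perm now: [1 3 2]
Gen 4 (s2^-1): strand 3 crosses under strand 2. Perm now: [1 2 3]
Gen 5 (s1): strand 1 crosses over strand 2. Perm now: [2 1 3]
Gen 6 (s2^-1): strand 1 crosses under strand 3. Perm now: [2 3 1]
Gen 7 (s2^-1): strand 3 crosses under strand 1. Perm now: [2 1 3]

Answer: 2 1 3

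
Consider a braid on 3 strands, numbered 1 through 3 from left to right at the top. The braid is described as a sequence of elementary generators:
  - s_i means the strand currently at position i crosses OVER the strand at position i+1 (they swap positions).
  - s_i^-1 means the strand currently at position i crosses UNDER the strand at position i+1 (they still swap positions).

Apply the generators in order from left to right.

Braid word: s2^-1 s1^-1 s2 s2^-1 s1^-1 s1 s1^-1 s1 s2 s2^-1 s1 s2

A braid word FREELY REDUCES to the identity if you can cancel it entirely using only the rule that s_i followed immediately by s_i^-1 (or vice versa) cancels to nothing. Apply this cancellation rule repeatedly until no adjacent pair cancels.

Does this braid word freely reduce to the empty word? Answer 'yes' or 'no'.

Gen 1 (s2^-1): push. Stack: [s2^-1]
Gen 2 (s1^-1): push. Stack: [s2^-1 s1^-1]
Gen 3 (s2): push. Stack: [s2^-1 s1^-1 s2]
Gen 4 (s2^-1): cancels prior s2. Stack: [s2^-1 s1^-1]
Gen 5 (s1^-1): push. Stack: [s2^-1 s1^-1 s1^-1]
Gen 6 (s1): cancels prior s1^-1. Stack: [s2^-1 s1^-1]
Gen 7 (s1^-1): push. Stack: [s2^-1 s1^-1 s1^-1]
Gen 8 (s1): cancels prior s1^-1. Stack: [s2^-1 s1^-1]
Gen 9 (s2): push. Stack: [s2^-1 s1^-1 s2]
Gen 10 (s2^-1): cancels prior s2. Stack: [s2^-1 s1^-1]
Gen 11 (s1): cancels prior s1^-1. Stack: [s2^-1]
Gen 12 (s2): cancels prior s2^-1. Stack: []
Reduced word: (empty)

Answer: yes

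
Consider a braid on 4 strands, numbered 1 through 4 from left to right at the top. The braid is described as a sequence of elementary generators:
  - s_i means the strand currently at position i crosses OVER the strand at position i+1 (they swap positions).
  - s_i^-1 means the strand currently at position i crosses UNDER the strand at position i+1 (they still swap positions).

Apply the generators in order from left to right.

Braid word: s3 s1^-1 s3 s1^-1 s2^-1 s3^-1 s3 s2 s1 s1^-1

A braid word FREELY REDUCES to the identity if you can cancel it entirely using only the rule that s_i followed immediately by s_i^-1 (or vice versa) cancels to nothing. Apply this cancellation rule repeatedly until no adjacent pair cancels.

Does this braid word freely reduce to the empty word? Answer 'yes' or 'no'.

Gen 1 (s3): push. Stack: [s3]
Gen 2 (s1^-1): push. Stack: [s3 s1^-1]
Gen 3 (s3): push. Stack: [s3 s1^-1 s3]
Gen 4 (s1^-1): push. Stack: [s3 s1^-1 s3 s1^-1]
Gen 5 (s2^-1): push. Stack: [s3 s1^-1 s3 s1^-1 s2^-1]
Gen 6 (s3^-1): push. Stack: [s3 s1^-1 s3 s1^-1 s2^-1 s3^-1]
Gen 7 (s3): cancels prior s3^-1. Stack: [s3 s1^-1 s3 s1^-1 s2^-1]
Gen 8 (s2): cancels prior s2^-1. Stack: [s3 s1^-1 s3 s1^-1]
Gen 9 (s1): cancels prior s1^-1. Stack: [s3 s1^-1 s3]
Gen 10 (s1^-1): push. Stack: [s3 s1^-1 s3 s1^-1]
Reduced word: s3 s1^-1 s3 s1^-1

Answer: no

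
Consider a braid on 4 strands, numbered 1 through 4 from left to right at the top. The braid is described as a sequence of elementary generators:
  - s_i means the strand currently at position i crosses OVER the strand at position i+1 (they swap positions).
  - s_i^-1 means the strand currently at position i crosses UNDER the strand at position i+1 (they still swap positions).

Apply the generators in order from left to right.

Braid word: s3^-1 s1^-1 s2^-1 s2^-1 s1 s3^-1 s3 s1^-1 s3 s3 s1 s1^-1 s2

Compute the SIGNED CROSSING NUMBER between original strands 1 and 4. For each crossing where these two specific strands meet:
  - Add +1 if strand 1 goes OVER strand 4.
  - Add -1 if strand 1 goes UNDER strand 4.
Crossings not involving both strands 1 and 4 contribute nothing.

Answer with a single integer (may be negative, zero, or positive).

Answer: 1

Derivation:
Gen 1: crossing 3x4. Both 1&4? no. Sum: 0
Gen 2: crossing 1x2. Both 1&4? no. Sum: 0
Gen 3: 1 under 4. Both 1&4? yes. Contrib: -1. Sum: -1
Gen 4: 4 under 1. Both 1&4? yes. Contrib: +1. Sum: 0
Gen 5: crossing 2x1. Both 1&4? no. Sum: 0
Gen 6: crossing 4x3. Both 1&4? no. Sum: 0
Gen 7: crossing 3x4. Both 1&4? no. Sum: 0
Gen 8: crossing 1x2. Both 1&4? no. Sum: 0
Gen 9: crossing 4x3. Both 1&4? no. Sum: 0
Gen 10: crossing 3x4. Both 1&4? no. Sum: 0
Gen 11: crossing 2x1. Both 1&4? no. Sum: 0
Gen 12: crossing 1x2. Both 1&4? no. Sum: 0
Gen 13: 1 over 4. Both 1&4? yes. Contrib: +1. Sum: 1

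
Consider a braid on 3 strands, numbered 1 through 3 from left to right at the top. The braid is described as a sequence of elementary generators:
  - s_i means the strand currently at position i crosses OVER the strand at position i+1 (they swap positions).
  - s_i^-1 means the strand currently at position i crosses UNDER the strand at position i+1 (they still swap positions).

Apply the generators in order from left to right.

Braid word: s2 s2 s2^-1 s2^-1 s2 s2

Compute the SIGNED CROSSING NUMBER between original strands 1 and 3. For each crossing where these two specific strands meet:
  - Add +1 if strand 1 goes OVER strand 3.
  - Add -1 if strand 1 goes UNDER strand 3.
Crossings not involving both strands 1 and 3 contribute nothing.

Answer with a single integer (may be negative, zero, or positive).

Gen 1: crossing 2x3. Both 1&3? no. Sum: 0
Gen 2: crossing 3x2. Both 1&3? no. Sum: 0
Gen 3: crossing 2x3. Both 1&3? no. Sum: 0
Gen 4: crossing 3x2. Both 1&3? no. Sum: 0
Gen 5: crossing 2x3. Both 1&3? no. Sum: 0
Gen 6: crossing 3x2. Both 1&3? no. Sum: 0

Answer: 0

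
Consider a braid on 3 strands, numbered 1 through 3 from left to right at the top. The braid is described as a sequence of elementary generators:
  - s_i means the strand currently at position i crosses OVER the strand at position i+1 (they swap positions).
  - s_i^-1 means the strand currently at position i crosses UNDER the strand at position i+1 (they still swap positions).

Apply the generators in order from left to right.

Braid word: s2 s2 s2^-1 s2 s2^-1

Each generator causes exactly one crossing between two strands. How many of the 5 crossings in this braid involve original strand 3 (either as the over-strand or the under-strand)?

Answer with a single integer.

Answer: 5

Derivation:
Gen 1: crossing 2x3. Involves strand 3? yes. Count so far: 1
Gen 2: crossing 3x2. Involves strand 3? yes. Count so far: 2
Gen 3: crossing 2x3. Involves strand 3? yes. Count so far: 3
Gen 4: crossing 3x2. Involves strand 3? yes. Count so far: 4
Gen 5: crossing 2x3. Involves strand 3? yes. Count so far: 5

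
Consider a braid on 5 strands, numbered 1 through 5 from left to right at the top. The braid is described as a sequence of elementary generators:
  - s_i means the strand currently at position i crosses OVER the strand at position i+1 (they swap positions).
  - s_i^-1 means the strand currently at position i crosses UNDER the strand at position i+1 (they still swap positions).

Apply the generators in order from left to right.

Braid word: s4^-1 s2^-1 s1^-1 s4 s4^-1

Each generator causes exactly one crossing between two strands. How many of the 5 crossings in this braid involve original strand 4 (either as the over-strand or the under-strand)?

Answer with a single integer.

Gen 1: crossing 4x5. Involves strand 4? yes. Count so far: 1
Gen 2: crossing 2x3. Involves strand 4? no. Count so far: 1
Gen 3: crossing 1x3. Involves strand 4? no. Count so far: 1
Gen 4: crossing 5x4. Involves strand 4? yes. Count so far: 2
Gen 5: crossing 4x5. Involves strand 4? yes. Count so far: 3

Answer: 3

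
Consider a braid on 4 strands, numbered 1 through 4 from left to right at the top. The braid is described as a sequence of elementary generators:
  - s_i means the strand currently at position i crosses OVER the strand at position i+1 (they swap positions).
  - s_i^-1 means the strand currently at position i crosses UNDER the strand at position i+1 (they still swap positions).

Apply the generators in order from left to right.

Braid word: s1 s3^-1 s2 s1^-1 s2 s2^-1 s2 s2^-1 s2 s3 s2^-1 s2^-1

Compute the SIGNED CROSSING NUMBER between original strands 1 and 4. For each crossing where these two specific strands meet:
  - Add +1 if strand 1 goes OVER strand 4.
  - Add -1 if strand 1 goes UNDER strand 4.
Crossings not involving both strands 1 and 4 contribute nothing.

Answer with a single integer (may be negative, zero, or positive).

Answer: 1

Derivation:
Gen 1: crossing 1x2. Both 1&4? no. Sum: 0
Gen 2: crossing 3x4. Both 1&4? no. Sum: 0
Gen 3: 1 over 4. Both 1&4? yes. Contrib: +1. Sum: 1
Gen 4: crossing 2x4. Both 1&4? no. Sum: 1
Gen 5: crossing 2x1. Both 1&4? no. Sum: 1
Gen 6: crossing 1x2. Both 1&4? no. Sum: 1
Gen 7: crossing 2x1. Both 1&4? no. Sum: 1
Gen 8: crossing 1x2. Both 1&4? no. Sum: 1
Gen 9: crossing 2x1. Both 1&4? no. Sum: 1
Gen 10: crossing 2x3. Both 1&4? no. Sum: 1
Gen 11: crossing 1x3. Both 1&4? no. Sum: 1
Gen 12: crossing 3x1. Both 1&4? no. Sum: 1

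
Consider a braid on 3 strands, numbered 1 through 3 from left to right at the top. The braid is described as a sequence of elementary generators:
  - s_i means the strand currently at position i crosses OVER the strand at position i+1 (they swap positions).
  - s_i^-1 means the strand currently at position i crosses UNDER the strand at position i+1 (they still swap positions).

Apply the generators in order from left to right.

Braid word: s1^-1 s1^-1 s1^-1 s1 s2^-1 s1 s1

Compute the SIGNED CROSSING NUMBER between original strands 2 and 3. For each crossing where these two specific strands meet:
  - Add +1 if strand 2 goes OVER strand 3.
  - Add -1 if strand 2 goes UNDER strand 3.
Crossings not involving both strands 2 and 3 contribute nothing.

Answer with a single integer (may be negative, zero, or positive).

Answer: -1

Derivation:
Gen 1: crossing 1x2. Both 2&3? no. Sum: 0
Gen 2: crossing 2x1. Both 2&3? no. Sum: 0
Gen 3: crossing 1x2. Both 2&3? no. Sum: 0
Gen 4: crossing 2x1. Both 2&3? no. Sum: 0
Gen 5: 2 under 3. Both 2&3? yes. Contrib: -1. Sum: -1
Gen 6: crossing 1x3. Both 2&3? no. Sum: -1
Gen 7: crossing 3x1. Both 2&3? no. Sum: -1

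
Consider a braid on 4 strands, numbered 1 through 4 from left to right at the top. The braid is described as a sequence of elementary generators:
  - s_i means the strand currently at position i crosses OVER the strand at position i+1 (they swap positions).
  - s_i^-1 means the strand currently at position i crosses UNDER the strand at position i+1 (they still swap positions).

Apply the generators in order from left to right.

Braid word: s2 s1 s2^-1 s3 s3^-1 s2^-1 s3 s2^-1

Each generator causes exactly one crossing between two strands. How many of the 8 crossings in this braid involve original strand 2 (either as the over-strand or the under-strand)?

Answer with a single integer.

Answer: 4

Derivation:
Gen 1: crossing 2x3. Involves strand 2? yes. Count so far: 1
Gen 2: crossing 1x3. Involves strand 2? no. Count so far: 1
Gen 3: crossing 1x2. Involves strand 2? yes. Count so far: 2
Gen 4: crossing 1x4. Involves strand 2? no. Count so far: 2
Gen 5: crossing 4x1. Involves strand 2? no. Count so far: 2
Gen 6: crossing 2x1. Involves strand 2? yes. Count so far: 3
Gen 7: crossing 2x4. Involves strand 2? yes. Count so far: 4
Gen 8: crossing 1x4. Involves strand 2? no. Count so far: 4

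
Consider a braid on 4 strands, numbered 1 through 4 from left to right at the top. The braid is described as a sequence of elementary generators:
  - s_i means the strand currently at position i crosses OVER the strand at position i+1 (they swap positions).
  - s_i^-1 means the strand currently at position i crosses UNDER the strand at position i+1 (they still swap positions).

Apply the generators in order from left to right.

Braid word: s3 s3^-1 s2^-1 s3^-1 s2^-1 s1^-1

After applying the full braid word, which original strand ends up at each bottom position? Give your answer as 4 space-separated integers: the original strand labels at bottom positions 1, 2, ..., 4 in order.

Answer: 4 1 3 2

Derivation:
Gen 1 (s3): strand 3 crosses over strand 4. Perm now: [1 2 4 3]
Gen 2 (s3^-1): strand 4 crosses under strand 3. Perm now: [1 2 3 4]
Gen 3 (s2^-1): strand 2 crosses under strand 3. Perm now: [1 3 2 4]
Gen 4 (s3^-1): strand 2 crosses under strand 4. Perm now: [1 3 4 2]
Gen 5 (s2^-1): strand 3 crosses under strand 4. Perm now: [1 4 3 2]
Gen 6 (s1^-1): strand 1 crosses under strand 4. Perm now: [4 1 3 2]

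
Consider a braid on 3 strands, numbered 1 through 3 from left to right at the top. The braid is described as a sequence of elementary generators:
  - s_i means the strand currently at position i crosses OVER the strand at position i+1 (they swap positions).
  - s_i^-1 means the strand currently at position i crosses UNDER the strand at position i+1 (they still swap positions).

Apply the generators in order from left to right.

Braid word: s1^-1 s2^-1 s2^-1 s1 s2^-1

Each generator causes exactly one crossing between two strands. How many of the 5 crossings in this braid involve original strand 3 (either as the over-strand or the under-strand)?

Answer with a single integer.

Gen 1: crossing 1x2. Involves strand 3? no. Count so far: 0
Gen 2: crossing 1x3. Involves strand 3? yes. Count so far: 1
Gen 3: crossing 3x1. Involves strand 3? yes. Count so far: 2
Gen 4: crossing 2x1. Involves strand 3? no. Count so far: 2
Gen 5: crossing 2x3. Involves strand 3? yes. Count so far: 3

Answer: 3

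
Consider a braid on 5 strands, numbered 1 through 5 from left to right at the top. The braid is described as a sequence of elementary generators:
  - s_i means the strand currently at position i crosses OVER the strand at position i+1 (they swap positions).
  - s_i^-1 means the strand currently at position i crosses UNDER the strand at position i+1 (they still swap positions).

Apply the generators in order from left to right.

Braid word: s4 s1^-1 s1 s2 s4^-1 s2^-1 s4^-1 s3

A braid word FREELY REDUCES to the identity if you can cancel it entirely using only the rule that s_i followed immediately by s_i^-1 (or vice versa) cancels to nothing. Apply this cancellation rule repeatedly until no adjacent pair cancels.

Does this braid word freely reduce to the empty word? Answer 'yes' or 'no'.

Answer: no

Derivation:
Gen 1 (s4): push. Stack: [s4]
Gen 2 (s1^-1): push. Stack: [s4 s1^-1]
Gen 3 (s1): cancels prior s1^-1. Stack: [s4]
Gen 4 (s2): push. Stack: [s4 s2]
Gen 5 (s4^-1): push. Stack: [s4 s2 s4^-1]
Gen 6 (s2^-1): push. Stack: [s4 s2 s4^-1 s2^-1]
Gen 7 (s4^-1): push. Stack: [s4 s2 s4^-1 s2^-1 s4^-1]
Gen 8 (s3): push. Stack: [s4 s2 s4^-1 s2^-1 s4^-1 s3]
Reduced word: s4 s2 s4^-1 s2^-1 s4^-1 s3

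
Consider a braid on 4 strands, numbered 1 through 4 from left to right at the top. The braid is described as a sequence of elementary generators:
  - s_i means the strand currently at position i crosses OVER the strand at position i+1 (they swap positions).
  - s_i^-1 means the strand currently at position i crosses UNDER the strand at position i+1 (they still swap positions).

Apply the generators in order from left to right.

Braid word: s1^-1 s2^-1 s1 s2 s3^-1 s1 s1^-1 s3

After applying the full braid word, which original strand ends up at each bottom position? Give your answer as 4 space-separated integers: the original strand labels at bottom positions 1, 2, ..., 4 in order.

Answer: 3 1 2 4

Derivation:
Gen 1 (s1^-1): strand 1 crosses under strand 2. Perm now: [2 1 3 4]
Gen 2 (s2^-1): strand 1 crosses under strand 3. Perm now: [2 3 1 4]
Gen 3 (s1): strand 2 crosses over strand 3. Perm now: [3 2 1 4]
Gen 4 (s2): strand 2 crosses over strand 1. Perm now: [3 1 2 4]
Gen 5 (s3^-1): strand 2 crosses under strand 4. Perm now: [3 1 4 2]
Gen 6 (s1): strand 3 crosses over strand 1. Perm now: [1 3 4 2]
Gen 7 (s1^-1): strand 1 crosses under strand 3. Perm now: [3 1 4 2]
Gen 8 (s3): strand 4 crosses over strand 2. Perm now: [3 1 2 4]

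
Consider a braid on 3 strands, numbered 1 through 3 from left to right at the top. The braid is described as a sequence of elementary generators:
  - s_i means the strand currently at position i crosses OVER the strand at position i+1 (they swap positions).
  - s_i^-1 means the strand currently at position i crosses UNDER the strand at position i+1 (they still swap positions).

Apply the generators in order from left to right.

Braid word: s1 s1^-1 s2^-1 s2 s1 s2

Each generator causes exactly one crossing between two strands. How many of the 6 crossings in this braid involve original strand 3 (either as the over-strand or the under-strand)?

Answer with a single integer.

Answer: 3

Derivation:
Gen 1: crossing 1x2. Involves strand 3? no. Count so far: 0
Gen 2: crossing 2x1. Involves strand 3? no. Count so far: 0
Gen 3: crossing 2x3. Involves strand 3? yes. Count so far: 1
Gen 4: crossing 3x2. Involves strand 3? yes. Count so far: 2
Gen 5: crossing 1x2. Involves strand 3? no. Count so far: 2
Gen 6: crossing 1x3. Involves strand 3? yes. Count so far: 3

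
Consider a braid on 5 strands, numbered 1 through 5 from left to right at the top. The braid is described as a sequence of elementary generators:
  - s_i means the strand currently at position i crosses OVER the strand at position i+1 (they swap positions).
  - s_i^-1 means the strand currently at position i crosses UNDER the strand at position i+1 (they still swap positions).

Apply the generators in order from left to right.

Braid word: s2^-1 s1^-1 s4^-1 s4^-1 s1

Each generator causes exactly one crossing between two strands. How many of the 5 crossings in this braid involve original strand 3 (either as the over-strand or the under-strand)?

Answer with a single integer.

Gen 1: crossing 2x3. Involves strand 3? yes. Count so far: 1
Gen 2: crossing 1x3. Involves strand 3? yes. Count so far: 2
Gen 3: crossing 4x5. Involves strand 3? no. Count so far: 2
Gen 4: crossing 5x4. Involves strand 3? no. Count so far: 2
Gen 5: crossing 3x1. Involves strand 3? yes. Count so far: 3

Answer: 3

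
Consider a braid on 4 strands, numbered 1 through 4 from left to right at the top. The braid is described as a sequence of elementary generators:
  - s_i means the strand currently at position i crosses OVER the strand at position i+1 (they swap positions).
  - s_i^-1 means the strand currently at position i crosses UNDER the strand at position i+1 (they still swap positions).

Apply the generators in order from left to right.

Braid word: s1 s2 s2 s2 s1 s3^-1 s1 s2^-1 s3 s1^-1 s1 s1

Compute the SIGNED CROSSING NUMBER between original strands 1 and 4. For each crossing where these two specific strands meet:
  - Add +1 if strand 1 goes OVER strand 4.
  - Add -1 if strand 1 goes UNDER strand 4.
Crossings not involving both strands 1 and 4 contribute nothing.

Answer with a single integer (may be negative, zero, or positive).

Answer: -1

Derivation:
Gen 1: crossing 1x2. Both 1&4? no. Sum: 0
Gen 2: crossing 1x3. Both 1&4? no. Sum: 0
Gen 3: crossing 3x1. Both 1&4? no. Sum: 0
Gen 4: crossing 1x3. Both 1&4? no. Sum: 0
Gen 5: crossing 2x3. Both 1&4? no. Sum: 0
Gen 6: 1 under 4. Both 1&4? yes. Contrib: -1. Sum: -1
Gen 7: crossing 3x2. Both 1&4? no. Sum: -1
Gen 8: crossing 3x4. Both 1&4? no. Sum: -1
Gen 9: crossing 3x1. Both 1&4? no. Sum: -1
Gen 10: crossing 2x4. Both 1&4? no. Sum: -1
Gen 11: crossing 4x2. Both 1&4? no. Sum: -1
Gen 12: crossing 2x4. Both 1&4? no. Sum: -1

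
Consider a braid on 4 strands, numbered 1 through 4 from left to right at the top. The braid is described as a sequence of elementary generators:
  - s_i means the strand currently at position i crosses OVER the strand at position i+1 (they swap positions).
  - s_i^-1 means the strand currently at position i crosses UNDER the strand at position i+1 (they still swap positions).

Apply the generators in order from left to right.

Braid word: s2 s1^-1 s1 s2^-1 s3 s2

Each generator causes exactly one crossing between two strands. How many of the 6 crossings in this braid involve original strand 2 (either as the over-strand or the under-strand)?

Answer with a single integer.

Answer: 3

Derivation:
Gen 1: crossing 2x3. Involves strand 2? yes. Count so far: 1
Gen 2: crossing 1x3. Involves strand 2? no. Count so far: 1
Gen 3: crossing 3x1. Involves strand 2? no. Count so far: 1
Gen 4: crossing 3x2. Involves strand 2? yes. Count so far: 2
Gen 5: crossing 3x4. Involves strand 2? no. Count so far: 2
Gen 6: crossing 2x4. Involves strand 2? yes. Count so far: 3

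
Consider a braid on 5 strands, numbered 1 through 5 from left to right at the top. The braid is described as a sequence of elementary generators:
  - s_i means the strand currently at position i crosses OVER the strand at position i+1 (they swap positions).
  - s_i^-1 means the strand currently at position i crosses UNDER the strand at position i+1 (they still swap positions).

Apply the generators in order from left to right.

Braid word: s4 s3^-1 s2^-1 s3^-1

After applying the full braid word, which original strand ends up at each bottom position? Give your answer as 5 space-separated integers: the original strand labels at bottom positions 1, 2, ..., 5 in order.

Gen 1 (s4): strand 4 crosses over strand 5. Perm now: [1 2 3 5 4]
Gen 2 (s3^-1): strand 3 crosses under strand 5. Perm now: [1 2 5 3 4]
Gen 3 (s2^-1): strand 2 crosses under strand 5. Perm now: [1 5 2 3 4]
Gen 4 (s3^-1): strand 2 crosses under strand 3. Perm now: [1 5 3 2 4]

Answer: 1 5 3 2 4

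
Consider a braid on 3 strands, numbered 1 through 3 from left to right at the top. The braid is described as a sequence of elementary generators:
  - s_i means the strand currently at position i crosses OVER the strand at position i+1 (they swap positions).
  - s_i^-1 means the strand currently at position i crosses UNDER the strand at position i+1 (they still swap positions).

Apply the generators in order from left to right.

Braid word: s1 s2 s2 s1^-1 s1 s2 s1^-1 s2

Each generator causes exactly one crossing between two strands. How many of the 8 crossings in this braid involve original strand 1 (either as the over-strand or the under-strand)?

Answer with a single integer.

Answer: 7

Derivation:
Gen 1: crossing 1x2. Involves strand 1? yes. Count so far: 1
Gen 2: crossing 1x3. Involves strand 1? yes. Count so far: 2
Gen 3: crossing 3x1. Involves strand 1? yes. Count so far: 3
Gen 4: crossing 2x1. Involves strand 1? yes. Count so far: 4
Gen 5: crossing 1x2. Involves strand 1? yes. Count so far: 5
Gen 6: crossing 1x3. Involves strand 1? yes. Count so far: 6
Gen 7: crossing 2x3. Involves strand 1? no. Count so far: 6
Gen 8: crossing 2x1. Involves strand 1? yes. Count so far: 7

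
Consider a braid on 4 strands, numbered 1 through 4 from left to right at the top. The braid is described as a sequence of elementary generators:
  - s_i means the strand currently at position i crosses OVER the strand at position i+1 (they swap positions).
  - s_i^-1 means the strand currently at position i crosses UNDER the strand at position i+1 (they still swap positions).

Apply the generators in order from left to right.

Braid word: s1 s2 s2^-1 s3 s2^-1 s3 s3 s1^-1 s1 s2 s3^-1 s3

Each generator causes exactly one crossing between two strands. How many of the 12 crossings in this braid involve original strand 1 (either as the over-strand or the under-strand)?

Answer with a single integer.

Gen 1: crossing 1x2. Involves strand 1? yes. Count so far: 1
Gen 2: crossing 1x3. Involves strand 1? yes. Count so far: 2
Gen 3: crossing 3x1. Involves strand 1? yes. Count so far: 3
Gen 4: crossing 3x4. Involves strand 1? no. Count so far: 3
Gen 5: crossing 1x4. Involves strand 1? yes. Count so far: 4
Gen 6: crossing 1x3. Involves strand 1? yes. Count so far: 5
Gen 7: crossing 3x1. Involves strand 1? yes. Count so far: 6
Gen 8: crossing 2x4. Involves strand 1? no. Count so far: 6
Gen 9: crossing 4x2. Involves strand 1? no. Count so far: 6
Gen 10: crossing 4x1. Involves strand 1? yes. Count so far: 7
Gen 11: crossing 4x3. Involves strand 1? no. Count so far: 7
Gen 12: crossing 3x4. Involves strand 1? no. Count so far: 7

Answer: 7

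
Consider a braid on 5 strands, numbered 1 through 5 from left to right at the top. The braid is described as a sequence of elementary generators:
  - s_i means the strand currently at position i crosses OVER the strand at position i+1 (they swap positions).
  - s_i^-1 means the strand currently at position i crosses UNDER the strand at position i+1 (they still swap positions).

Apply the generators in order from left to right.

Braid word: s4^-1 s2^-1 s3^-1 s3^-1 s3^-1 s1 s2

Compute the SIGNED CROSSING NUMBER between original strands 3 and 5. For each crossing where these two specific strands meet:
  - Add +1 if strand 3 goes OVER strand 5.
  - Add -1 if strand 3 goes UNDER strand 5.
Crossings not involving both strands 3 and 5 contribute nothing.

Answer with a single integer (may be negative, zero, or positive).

Answer: 0

Derivation:
Gen 1: crossing 4x5. Both 3&5? no. Sum: 0
Gen 2: crossing 2x3. Both 3&5? no. Sum: 0
Gen 3: crossing 2x5. Both 3&5? no. Sum: 0
Gen 4: crossing 5x2. Both 3&5? no. Sum: 0
Gen 5: crossing 2x5. Both 3&5? no. Sum: 0
Gen 6: crossing 1x3. Both 3&5? no. Sum: 0
Gen 7: crossing 1x5. Both 3&5? no. Sum: 0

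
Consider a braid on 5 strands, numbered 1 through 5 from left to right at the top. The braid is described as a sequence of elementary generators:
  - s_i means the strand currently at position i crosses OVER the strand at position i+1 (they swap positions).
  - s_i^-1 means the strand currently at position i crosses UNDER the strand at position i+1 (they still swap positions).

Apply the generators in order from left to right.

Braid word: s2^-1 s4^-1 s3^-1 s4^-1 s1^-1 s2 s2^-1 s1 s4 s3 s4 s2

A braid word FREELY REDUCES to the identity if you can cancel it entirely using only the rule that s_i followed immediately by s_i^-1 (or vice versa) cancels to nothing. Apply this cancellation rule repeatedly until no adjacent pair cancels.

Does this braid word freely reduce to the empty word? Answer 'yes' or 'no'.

Gen 1 (s2^-1): push. Stack: [s2^-1]
Gen 2 (s4^-1): push. Stack: [s2^-1 s4^-1]
Gen 3 (s3^-1): push. Stack: [s2^-1 s4^-1 s3^-1]
Gen 4 (s4^-1): push. Stack: [s2^-1 s4^-1 s3^-1 s4^-1]
Gen 5 (s1^-1): push. Stack: [s2^-1 s4^-1 s3^-1 s4^-1 s1^-1]
Gen 6 (s2): push. Stack: [s2^-1 s4^-1 s3^-1 s4^-1 s1^-1 s2]
Gen 7 (s2^-1): cancels prior s2. Stack: [s2^-1 s4^-1 s3^-1 s4^-1 s1^-1]
Gen 8 (s1): cancels prior s1^-1. Stack: [s2^-1 s4^-1 s3^-1 s4^-1]
Gen 9 (s4): cancels prior s4^-1. Stack: [s2^-1 s4^-1 s3^-1]
Gen 10 (s3): cancels prior s3^-1. Stack: [s2^-1 s4^-1]
Gen 11 (s4): cancels prior s4^-1. Stack: [s2^-1]
Gen 12 (s2): cancels prior s2^-1. Stack: []
Reduced word: (empty)

Answer: yes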